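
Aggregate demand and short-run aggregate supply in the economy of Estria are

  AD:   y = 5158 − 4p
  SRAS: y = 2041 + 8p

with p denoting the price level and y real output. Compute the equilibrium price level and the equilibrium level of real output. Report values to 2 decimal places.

p = 259.75, y = 4119.00

Set AD = SRAS: 5158 − 4p = 2041 + 8p, so 3117 = 12p and p = 259.75.
Substituting into AD, y = 5158 − 4p = 4119.00.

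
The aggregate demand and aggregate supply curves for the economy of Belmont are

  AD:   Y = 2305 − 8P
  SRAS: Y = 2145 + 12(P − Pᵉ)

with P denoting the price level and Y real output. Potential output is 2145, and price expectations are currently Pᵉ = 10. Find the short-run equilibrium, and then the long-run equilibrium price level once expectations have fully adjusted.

Short run: with Pᵉ = 10, SRAS is Y = 2025 + 12P. Setting AD = SRAS gives 280 = 20P, so P = 14 and Y = 2305 − 8·14 = 2193.
Output 2193 is above potential 2145, so over time expected prices rise and SRAS shifts left until Y returns to 2145.
Long run: Y = 2145 on the AD curve gives 2145 = 2305 − 8P, so P = 20.

Short run: P = 14, Y = 2193. Long run: P = 20.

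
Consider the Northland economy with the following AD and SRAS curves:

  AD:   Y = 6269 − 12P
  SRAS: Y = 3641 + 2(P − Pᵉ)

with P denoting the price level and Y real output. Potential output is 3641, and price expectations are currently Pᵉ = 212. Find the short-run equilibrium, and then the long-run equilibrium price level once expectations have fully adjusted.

Short run: with Pᵉ = 212, SRAS is Y = 3217 + 2P. Setting AD = SRAS gives 3052 = 14P, so P = 218 and Y = 6269 − 12·218 = 3653.
Output 3653 is above potential 3641, so over time expected prices rise and SRAS shifts left until Y returns to 3641.
Long run: Y = 3641 on the AD curve gives 3641 = 6269 − 12P, so P = 219.

Short run: P = 218, Y = 3653. Long run: P = 219.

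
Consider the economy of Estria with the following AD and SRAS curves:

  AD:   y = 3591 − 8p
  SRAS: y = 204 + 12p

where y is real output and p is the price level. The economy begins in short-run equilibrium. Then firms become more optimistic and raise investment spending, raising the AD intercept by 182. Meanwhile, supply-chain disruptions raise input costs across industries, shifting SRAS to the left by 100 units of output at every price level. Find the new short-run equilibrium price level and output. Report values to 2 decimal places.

p = 183.45, y = 2305.40

After both shocks: AD is y = 3773 − 8p and SRAS is y = 104 + 12p.
Setting them equal: 3669 = 20p, so p = 183.45.
Substituting into AD, y = 2305.40.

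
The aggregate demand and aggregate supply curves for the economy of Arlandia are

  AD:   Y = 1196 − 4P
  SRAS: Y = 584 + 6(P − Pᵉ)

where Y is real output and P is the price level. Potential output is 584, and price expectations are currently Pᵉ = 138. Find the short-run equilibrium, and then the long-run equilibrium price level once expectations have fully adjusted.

Short run: with Pᵉ = 138, SRAS is Y = 6P − 244. Setting AD = SRAS gives 1440 = 10P, so P = 144 and Y = 1196 − 4·144 = 620.
Output 620 is above potential 584, so over time expected prices rise and SRAS shifts left until Y returns to 584.
Long run: Y = 584 on the AD curve gives 584 = 1196 − 4P, so P = 153.

Short run: P = 144, Y = 620. Long run: P = 153.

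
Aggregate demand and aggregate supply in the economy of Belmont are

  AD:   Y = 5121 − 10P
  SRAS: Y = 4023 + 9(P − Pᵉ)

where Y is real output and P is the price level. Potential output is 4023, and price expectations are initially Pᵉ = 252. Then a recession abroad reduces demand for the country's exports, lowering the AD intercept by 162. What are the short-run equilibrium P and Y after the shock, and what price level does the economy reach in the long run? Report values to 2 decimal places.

Short run: P = 168.63, Y = 3272.68. Long run: P = 93.60.

AD shifts left: new AD is Y = 4959 − 10P. With Pᵉ = 252, SRAS is Y = 1755 + 9P.
Short run: 4959 − 10P = 1755 + 9P gives 3204 = 19P, so P = 168.63 and Y = 4959 − 10P = 3272.68.
Y = 3272.68 is below potential 4023; expectations adjust and SRAS shifts right until Y = 4023.
Long run: on the new AD curve, 4023 = 4959 − 10P gives P = 93.60.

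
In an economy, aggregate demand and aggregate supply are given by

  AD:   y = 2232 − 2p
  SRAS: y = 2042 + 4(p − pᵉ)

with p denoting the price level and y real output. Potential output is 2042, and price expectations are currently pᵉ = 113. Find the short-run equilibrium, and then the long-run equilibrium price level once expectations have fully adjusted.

Short run: with pᵉ = 113, SRAS is y = 1590 + 4p. Setting AD = SRAS gives 642 = 6p, so p = 107 and y = 2232 − 2·107 = 2018.
Output 2018 is below potential 2042, so over time expected prices fall and SRAS shifts right until y returns to 2042.
Long run: y = 2042 on the AD curve gives 2042 = 2232 − 2p, so p = 95.

Short run: p = 107, y = 2018. Long run: p = 95.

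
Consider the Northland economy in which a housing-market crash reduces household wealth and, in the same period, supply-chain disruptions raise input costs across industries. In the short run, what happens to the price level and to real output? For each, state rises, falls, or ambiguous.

The first event is a negative demand shock: AD shifts left, which by itself pushes P down and Y down.
The second is an adverse supply shock: SRAS shifts left, which by itself pushes P up and Y down.
The two shocks push P in opposite directions, so the effect on P is ambiguous. Both shocks push Y down, so Y falls.

Price level: ambiguous; output: falls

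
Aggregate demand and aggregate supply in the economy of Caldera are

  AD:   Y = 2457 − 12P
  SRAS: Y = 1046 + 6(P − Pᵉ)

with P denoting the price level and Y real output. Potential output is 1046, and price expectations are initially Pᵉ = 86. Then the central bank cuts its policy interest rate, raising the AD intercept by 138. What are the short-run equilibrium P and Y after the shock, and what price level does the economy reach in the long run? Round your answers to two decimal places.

Short run: P = 114.72, Y = 1218.33. Long run: P = 129.08.

AD shifts right: new AD is Y = 2595 − 12P. With Pᵉ = 86, SRAS is Y = 530 + 6P.
Short run: 2595 − 12P = 530 + 6P gives 2065 = 18P, so P = 114.72 and Y = 2595 − 12P = 1218.33.
Y = 1218.33 is above potential 1046; expectations adjust and SRAS shifts left until Y = 1046.
Long run: on the new AD curve, 1046 = 2595 − 12P gives P = 129.08.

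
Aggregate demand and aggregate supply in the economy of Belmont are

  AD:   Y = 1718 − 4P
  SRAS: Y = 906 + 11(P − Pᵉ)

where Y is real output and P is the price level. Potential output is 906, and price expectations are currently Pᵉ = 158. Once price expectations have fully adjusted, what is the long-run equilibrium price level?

Long-run P = 203

Short run: with Pᵉ = 158, SRAS is Y = 11P − 832. Setting AD = SRAS gives 2550 = 15P, so P = 170 and Y = 1718 − 4·170 = 1038.
Output 1038 is above potential 906, so over time expected prices rise and SRAS shifts left until Y returns to 906.
Long run: Y = 906 on the AD curve gives 906 = 1718 − 4P, so P = 203.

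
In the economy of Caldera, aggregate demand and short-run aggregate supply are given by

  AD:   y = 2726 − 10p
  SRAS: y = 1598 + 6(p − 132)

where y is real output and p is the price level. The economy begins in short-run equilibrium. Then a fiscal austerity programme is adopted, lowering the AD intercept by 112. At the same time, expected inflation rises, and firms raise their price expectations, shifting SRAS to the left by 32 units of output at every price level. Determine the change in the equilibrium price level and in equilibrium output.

Δp = -5, Δy = -62

After both shocks: AD is y = 2614 − 10p and SRAS is y = 774 + 6p.
Setting them equal: 1840 = 16p, so p = 115.
y = 2614 − 10·115 = 1464.
Initially p = 120, y = 1526, so Δp = -5 and Δy = -62.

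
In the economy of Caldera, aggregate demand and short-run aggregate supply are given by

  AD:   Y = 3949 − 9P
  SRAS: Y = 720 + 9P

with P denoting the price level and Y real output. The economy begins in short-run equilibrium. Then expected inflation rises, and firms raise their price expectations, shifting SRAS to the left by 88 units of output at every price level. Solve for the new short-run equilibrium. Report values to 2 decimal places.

P = 184.28, Y = 2290.50

This is a negative supply shock: SRAS shifts left.
New SRAS: Y = 632 + 9P.
Set AD = SRAS: 3949 − 9P = 632 + 9P, so 3317 = 18P and P = 184.28.
Substituting into AD, Y = 2290.50.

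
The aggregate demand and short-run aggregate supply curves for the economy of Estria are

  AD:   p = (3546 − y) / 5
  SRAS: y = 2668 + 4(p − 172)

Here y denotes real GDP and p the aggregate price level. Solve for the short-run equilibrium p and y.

p = 174, y = 2676

Write SRAS as y = 2668 + 4p − 688 = 1980 + 4p.
Rearrange AD to y = 3546 − 5p.
Set AD = SRAS: 3546 − 5p = 1980 + 4p, so 1566 = 9p and p = 174.
Then y = 3546 − 5·174 = 2676.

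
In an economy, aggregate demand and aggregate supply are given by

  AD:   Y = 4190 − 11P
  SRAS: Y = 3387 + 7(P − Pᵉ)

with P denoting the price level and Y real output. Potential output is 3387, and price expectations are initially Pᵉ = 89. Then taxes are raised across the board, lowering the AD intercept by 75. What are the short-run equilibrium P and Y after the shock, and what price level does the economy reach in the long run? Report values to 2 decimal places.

Short run: P = 75.06, Y = 3289.39. Long run: P = 66.18.

AD shifts left: new AD is Y = 4115 − 11P. With Pᵉ = 89, SRAS is Y = 2764 + 7P.
Short run: 4115 − 11P = 2764 + 7P gives 1351 = 18P, so P = 75.06 and Y = 4115 − 11P = 3289.39.
Y = 3289.39 is below potential 3387; expectations adjust and SRAS shifts right until Y = 3387.
Long run: on the new AD curve, 3387 = 4115 − 11P gives P = 66.18.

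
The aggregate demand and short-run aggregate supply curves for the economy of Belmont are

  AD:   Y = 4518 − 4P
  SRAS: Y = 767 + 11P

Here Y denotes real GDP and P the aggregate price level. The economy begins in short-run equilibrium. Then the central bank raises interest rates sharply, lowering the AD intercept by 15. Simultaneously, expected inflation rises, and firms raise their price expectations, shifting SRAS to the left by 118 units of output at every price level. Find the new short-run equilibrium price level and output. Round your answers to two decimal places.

After both shocks: AD is Y = 4503 − 4P and SRAS is Y = 649 + 11P.
Setting them equal: 3854 = 15P, so P = 256.93.
Substituting into AD, Y = 3475.27.

P = 256.93, Y = 3475.27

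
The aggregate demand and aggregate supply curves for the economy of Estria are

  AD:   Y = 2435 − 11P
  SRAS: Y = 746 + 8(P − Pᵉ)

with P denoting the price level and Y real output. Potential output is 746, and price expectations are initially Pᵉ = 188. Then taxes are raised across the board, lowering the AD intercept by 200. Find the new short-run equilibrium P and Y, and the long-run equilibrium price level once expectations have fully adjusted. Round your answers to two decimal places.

Short run: P = 157.53, Y = 502.21. Long run: P = 135.36.

AD shifts left: new AD is Y = 2235 − 11P. With Pᵉ = 188, SRAS is Y = 8P − 758.
Short run: 2235 − 11P = 8P − 758 gives 2993 = 19P, so P = 157.53 and Y = 2235 − 11P = 502.21.
Y = 502.21 is below potential 746; expectations adjust and SRAS shifts right until Y = 746.
Long run: on the new AD curve, 746 = 2235 − 11P gives P = 135.36.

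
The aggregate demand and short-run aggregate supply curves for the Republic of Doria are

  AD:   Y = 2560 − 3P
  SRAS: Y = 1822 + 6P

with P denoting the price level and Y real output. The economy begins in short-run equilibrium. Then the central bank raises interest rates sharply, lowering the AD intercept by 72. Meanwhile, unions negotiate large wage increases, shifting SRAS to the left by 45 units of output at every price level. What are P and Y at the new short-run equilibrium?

P = 79, Y = 2251

After both shocks: AD is Y = 2488 − 3P and SRAS is Y = 1777 + 6P.
Setting them equal: 711 = 9P, so P = 79.
Y = 2488 − 3·79 = 2251.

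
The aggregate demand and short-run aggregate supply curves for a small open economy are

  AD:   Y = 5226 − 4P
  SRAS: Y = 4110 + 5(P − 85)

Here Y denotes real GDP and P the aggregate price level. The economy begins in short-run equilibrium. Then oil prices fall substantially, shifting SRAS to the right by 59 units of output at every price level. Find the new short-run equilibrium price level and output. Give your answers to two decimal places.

This is a positive supply shock: SRAS shifts right.
New SRAS: Y = 3744 + 5P.
Set AD = SRAS: 5226 − 4P = 3744 + 5P, so 1482 = 9P and P = 164.67.
Substituting into AD, Y = 4567.33.

P = 164.67, Y = 4567.33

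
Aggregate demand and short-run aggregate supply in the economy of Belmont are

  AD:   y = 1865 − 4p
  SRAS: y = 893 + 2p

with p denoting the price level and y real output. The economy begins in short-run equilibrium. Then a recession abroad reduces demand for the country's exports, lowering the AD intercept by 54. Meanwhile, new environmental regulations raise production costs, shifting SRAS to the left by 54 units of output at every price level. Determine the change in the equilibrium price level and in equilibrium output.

After both shocks: AD is y = 1811 − 4p and SRAS is y = 839 + 2p.
Setting them equal: 972 = 6p, so p = 162.
y = 1811 − 4·162 = 1163.
Initially p = 162, y = 1217, so Δp = +0 and Δy = -54.

Δp = +0, Δy = -54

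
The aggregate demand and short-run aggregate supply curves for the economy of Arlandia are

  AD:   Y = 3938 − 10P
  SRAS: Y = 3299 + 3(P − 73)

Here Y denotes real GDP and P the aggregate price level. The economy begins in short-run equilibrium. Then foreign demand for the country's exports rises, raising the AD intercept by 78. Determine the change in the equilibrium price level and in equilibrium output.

ΔP = +6, ΔY = +18

This is a positive demand shock: AD shifts right.
New AD: Y = 4016 − 10P.
SRAS can be written Y = 3080 + 3P.
Set AD = SRAS: 4016 − 10P = 3080 + 3P, so 936 = 13P and P = 72.
Y = 4016 − 10·72 = 3296.
Initially P = 66, Y = 3278, so ΔP = +6 and ΔY = +18.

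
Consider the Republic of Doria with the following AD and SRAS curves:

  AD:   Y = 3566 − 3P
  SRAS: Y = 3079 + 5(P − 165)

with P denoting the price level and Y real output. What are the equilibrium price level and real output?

Write SRAS as Y = 3079 + 5P − 825 = 2254 + 5P.
Set AD = SRAS: 3566 − 3P = 2254 + 5P, so 1312 = 8P and P = 164.
Then Y = 3566 − 3·164 = 3074.

P = 164, Y = 3074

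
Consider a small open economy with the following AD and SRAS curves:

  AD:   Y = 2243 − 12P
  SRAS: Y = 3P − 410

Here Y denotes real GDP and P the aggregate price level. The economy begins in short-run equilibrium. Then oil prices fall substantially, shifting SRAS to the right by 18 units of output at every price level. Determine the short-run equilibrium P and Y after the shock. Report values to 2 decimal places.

P = 175.67, Y = 135.00

This is a positive supply shock: SRAS shifts right.
New SRAS: Y = 3P − 392.
Set AD = SRAS: 2243 − 12P = 3P − 392, so 2635 = 15P and P = 175.67.
Substituting into AD, Y = 135.00.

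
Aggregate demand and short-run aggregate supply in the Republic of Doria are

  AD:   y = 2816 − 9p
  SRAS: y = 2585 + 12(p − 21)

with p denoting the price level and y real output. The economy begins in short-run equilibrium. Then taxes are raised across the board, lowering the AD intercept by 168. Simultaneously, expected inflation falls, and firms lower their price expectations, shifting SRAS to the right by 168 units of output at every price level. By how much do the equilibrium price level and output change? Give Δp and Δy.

Δp = -16, Δy = -24

After both shocks: AD is y = 2648 − 9p and SRAS is y = 2501 + 12p.
Setting them equal: 147 = 21p, so p = 7.
y = 2648 − 9·7 = 2585.
Initially p = 23, y = 2609, so Δp = -16 and Δy = -24.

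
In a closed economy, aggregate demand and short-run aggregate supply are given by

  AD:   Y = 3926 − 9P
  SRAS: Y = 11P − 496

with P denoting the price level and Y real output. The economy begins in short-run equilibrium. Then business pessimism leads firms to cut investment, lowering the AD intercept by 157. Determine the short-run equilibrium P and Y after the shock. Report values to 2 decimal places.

P = 213.25, Y = 1849.75

This is a negative demand shock: AD shifts left.
New AD: Y = 3769 − 9P.
Set AD = SRAS: 3769 − 9P = 11P − 496, so 4265 = 20P and P = 213.25.
Substituting into AD, Y = 1849.75.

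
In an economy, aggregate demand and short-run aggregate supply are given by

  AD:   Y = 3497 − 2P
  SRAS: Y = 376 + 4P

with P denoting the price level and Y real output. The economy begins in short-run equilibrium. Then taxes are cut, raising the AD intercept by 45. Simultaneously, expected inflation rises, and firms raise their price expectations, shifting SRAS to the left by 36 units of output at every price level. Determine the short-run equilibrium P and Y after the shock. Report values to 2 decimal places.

After both shocks: AD is Y = 3542 − 2P and SRAS is Y = 340 + 4P.
Setting them equal: 3202 = 6P, so P = 533.67.
Substituting into AD, Y = 2474.67.

P = 533.67, Y = 2474.67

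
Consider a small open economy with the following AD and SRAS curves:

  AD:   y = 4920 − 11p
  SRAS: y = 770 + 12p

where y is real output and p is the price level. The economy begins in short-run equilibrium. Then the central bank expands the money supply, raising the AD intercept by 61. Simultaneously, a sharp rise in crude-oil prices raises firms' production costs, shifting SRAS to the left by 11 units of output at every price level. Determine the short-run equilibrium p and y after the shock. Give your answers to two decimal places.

After both shocks: AD is y = 4981 − 11p and SRAS is y = 759 + 12p.
Setting them equal: 4222 = 23p, so p = 183.57.
Substituting into AD, y = 2961.78.

p = 183.57, y = 2961.78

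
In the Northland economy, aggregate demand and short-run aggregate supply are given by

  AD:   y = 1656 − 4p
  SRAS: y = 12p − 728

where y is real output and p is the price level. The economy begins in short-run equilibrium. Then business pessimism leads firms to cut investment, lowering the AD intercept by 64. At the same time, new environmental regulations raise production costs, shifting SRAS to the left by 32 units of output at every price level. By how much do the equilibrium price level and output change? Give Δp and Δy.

Δp = -2, Δy = -56

After both shocks: AD is y = 1592 − 4p and SRAS is y = 12p − 760.
Setting them equal: 2352 = 16p, so p = 147.
y = 1592 − 4·147 = 1004.
Initially p = 149, y = 1060, so Δp = -2 and Δy = -56.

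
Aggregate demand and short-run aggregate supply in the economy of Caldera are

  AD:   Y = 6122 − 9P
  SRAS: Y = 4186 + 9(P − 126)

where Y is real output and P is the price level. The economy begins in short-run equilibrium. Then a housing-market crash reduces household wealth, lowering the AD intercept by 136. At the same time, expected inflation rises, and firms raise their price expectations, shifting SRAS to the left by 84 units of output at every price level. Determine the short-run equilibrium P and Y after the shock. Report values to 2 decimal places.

After both shocks: AD is Y = 5986 − 9P and SRAS is Y = 2968 + 9P.
Setting them equal: 3018 = 18P, so P = 167.67.
Substituting into AD, Y = 4477.00.

P = 167.67, Y = 4477.00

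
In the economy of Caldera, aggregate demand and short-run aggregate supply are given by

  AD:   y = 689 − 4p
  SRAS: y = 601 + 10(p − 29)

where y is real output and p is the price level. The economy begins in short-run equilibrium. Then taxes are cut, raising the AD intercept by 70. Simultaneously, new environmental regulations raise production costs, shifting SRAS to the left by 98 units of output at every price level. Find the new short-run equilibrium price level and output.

p = 39, y = 603

After both shocks: AD is y = 759 − 4p and SRAS is y = 213 + 10p.
Setting them equal: 546 = 14p, so p = 39.
y = 759 − 4·39 = 603.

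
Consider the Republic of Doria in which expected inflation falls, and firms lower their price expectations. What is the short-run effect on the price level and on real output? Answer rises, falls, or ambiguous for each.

This is a favourable supply shock: SRAS shifts right.
Moving along the downward-sloping AD curve, P falls and Y rises.

Price level: falls; output: rises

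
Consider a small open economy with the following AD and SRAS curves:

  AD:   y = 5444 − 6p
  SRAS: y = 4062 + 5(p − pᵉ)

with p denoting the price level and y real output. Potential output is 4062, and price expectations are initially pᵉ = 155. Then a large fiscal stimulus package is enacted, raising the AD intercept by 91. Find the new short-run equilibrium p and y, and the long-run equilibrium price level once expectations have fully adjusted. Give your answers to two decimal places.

AD shifts right: new AD is y = 5535 − 6p. With pᵉ = 155, SRAS is y = 3287 + 5p.
Short run: 5535 − 6p = 3287 + 5p gives 2248 = 11p, so p = 204.36 and y = 5535 − 6p = 4308.82.
y = 4308.82 is above potential 4062; expectations adjust and SRAS shifts left until y = 4062.
Long run: on the new AD curve, 4062 = 5535 − 6p gives p = 245.50.

Short run: p = 204.36, y = 4308.82. Long run: p = 245.50.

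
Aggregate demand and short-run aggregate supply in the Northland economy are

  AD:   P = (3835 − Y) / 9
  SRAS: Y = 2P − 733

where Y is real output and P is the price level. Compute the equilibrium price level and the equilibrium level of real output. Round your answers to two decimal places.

P = 415.27, Y = 97.55

Rearrange AD to Y = 3835 − 9P.
Set AD = SRAS: 3835 − 9P = 2P − 733, so 4568 = 11P and P = 415.27.
Substituting into AD, Y = 3835 − 9P = 97.55.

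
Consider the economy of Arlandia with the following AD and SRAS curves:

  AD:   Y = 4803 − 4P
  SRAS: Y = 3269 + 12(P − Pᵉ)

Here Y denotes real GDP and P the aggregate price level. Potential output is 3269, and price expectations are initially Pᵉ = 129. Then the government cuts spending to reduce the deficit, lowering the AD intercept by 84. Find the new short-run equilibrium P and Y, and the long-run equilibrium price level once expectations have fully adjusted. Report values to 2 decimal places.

AD shifts left: new AD is Y = 4719 − 4P. With Pᵉ = 129, SRAS is Y = 1721 + 12P.
Short run: 4719 − 4P = 1721 + 12P gives 2998 = 16P, so P = 187.38 and Y = 4719 − 4P = 3969.50.
Y = 3969.50 is above potential 3269; expectations adjust and SRAS shifts left until Y = 3269.
Long run: on the new AD curve, 3269 = 4719 − 4P gives P = 362.50.

Short run: P = 187.38, Y = 3969.50. Long run: P = 362.50.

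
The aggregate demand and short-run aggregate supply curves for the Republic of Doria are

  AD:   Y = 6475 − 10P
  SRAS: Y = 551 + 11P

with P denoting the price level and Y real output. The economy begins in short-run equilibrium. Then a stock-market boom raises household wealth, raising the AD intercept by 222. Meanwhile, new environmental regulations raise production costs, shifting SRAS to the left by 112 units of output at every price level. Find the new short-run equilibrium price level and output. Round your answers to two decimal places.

After both shocks: AD is Y = 6697 − 10P and SRAS is Y = 439 + 11P.
Setting them equal: 6258 = 21P, so P = 298.00.
Substituting into AD, Y = 3717.00.

P = 298.00, Y = 3717.00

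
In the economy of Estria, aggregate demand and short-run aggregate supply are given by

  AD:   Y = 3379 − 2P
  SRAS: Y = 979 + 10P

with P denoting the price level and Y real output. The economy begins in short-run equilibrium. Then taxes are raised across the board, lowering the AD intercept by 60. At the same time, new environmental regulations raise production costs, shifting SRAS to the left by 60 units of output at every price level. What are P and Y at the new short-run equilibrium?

After both shocks: AD is Y = 3319 − 2P and SRAS is Y = 919 + 10P.
Setting them equal: 2400 = 12P, so P = 200.
Y = 3319 − 2·200 = 2919.

P = 200, Y = 2919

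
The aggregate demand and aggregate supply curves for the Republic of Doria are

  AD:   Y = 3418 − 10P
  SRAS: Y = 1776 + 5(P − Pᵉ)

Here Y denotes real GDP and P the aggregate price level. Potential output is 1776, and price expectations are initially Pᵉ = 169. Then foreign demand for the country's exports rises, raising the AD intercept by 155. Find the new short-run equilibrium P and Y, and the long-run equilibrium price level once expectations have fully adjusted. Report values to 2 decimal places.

AD shifts right: new AD is Y = 3573 − 10P. With Pᵉ = 169, SRAS is Y = 931 + 5P.
Short run: 3573 − 10P = 931 + 5P gives 2642 = 15P, so P = 176.13 and Y = 3573 − 10P = 1811.67.
Y = 1811.67 is above potential 1776; expectations adjust and SRAS shifts left until Y = 1776.
Long run: on the new AD curve, 1776 = 3573 − 10P gives P = 179.70.

Short run: P = 176.13, Y = 1811.67. Long run: P = 179.70.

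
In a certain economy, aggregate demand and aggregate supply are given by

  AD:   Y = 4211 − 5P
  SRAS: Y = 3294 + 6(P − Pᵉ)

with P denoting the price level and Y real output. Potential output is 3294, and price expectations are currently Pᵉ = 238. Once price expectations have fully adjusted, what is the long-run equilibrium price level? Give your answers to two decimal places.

Long-run P = 183.40

Short run: with Pᵉ = 238, SRAS is Y = 1866 + 6P. Setting AD = SRAS gives 2345 = 11P, so P = 213.18 and Y = 4211 − 5P = 3145.09.
Output 3145.09 is below potential 3294, so over time expected prices fall and SRAS shifts right until Y returns to 3294.
Long run: Y = 3294 on the AD curve gives 3294 = 4211 − 5P, so P = 183.40.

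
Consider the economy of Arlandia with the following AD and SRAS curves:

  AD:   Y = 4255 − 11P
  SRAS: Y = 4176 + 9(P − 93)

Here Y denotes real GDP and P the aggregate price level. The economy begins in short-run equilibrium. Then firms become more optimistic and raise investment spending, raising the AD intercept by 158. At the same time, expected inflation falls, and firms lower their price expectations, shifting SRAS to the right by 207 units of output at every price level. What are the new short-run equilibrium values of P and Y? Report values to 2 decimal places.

After both shocks: AD is Y = 4413 − 11P and SRAS is Y = 3546 + 9P.
Setting them equal: 867 = 20P, so P = 43.35.
Substituting into AD, Y = 3936.15.

P = 43.35, Y = 3936.15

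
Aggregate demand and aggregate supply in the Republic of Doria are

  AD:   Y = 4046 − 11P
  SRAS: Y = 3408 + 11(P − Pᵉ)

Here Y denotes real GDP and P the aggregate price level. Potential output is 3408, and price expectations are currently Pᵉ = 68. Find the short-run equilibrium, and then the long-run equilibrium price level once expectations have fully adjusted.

Short run: with Pᵉ = 68, SRAS is Y = 2660 + 11P. Setting AD = SRAS gives 1386 = 22P, so P = 63 and Y = 4046 − 11·63 = 3353.
Output 3353 is below potential 3408, so over time expected prices fall and SRAS shifts right until Y returns to 3408.
Long run: Y = 3408 on the AD curve gives 3408 = 4046 − 11P, so P = 58.

Short run: P = 63, Y = 3353. Long run: P = 58.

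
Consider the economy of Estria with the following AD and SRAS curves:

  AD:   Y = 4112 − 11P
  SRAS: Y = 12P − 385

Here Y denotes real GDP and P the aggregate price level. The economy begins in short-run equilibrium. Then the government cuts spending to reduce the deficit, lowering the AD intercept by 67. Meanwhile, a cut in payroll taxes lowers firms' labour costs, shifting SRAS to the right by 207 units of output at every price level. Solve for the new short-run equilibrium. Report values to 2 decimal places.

P = 183.61, Y = 2025.30

After both shocks: AD is Y = 4045 − 11P and SRAS is Y = 12P − 178.
Setting them equal: 4223 = 23P, so P = 183.61.
Substituting into AD, Y = 2025.30.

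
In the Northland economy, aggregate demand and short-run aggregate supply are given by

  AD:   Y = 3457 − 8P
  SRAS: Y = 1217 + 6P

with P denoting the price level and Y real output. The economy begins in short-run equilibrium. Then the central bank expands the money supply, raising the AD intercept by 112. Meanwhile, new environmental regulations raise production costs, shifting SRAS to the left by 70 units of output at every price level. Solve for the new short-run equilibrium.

P = 173, Y = 2185

After both shocks: AD is Y = 3569 − 8P and SRAS is Y = 1147 + 6P.
Setting them equal: 2422 = 14P, so P = 173.
Y = 3569 − 8·173 = 2185.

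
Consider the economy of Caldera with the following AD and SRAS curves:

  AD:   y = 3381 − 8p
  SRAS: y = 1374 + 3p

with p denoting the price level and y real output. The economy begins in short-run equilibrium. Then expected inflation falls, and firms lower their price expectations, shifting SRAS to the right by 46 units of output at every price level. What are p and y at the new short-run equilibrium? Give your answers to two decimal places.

This is a positive supply shock: SRAS shifts right.
New SRAS: y = 1420 + 3p.
Set AD = SRAS: 3381 − 8p = 1420 + 3p, so 1961 = 11p and p = 178.27.
Substituting into AD, y = 1954.82.

p = 178.27, y = 1954.82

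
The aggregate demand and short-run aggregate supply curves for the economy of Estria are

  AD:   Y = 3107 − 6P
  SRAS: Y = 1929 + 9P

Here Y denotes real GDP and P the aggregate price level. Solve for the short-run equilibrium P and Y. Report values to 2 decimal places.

Set AD = SRAS: 3107 − 6P = 1929 + 9P, so 1178 = 15P and P = 78.53.
Substituting into AD, Y = 3107 − 6P = 2635.80.

P = 78.53, Y = 2635.80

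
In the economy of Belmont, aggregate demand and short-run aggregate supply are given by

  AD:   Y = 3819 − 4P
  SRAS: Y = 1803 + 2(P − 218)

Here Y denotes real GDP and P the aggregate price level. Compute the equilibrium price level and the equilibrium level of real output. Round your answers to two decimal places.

Write SRAS as Y = 1803 + 2P − 436 = 1367 + 2P.
Set AD = SRAS: 3819 − 4P = 1367 + 2P, so 2452 = 6P and P = 408.67.
Substituting into AD, Y = 3819 − 4P = 2184.33.

P = 408.67, Y = 2184.33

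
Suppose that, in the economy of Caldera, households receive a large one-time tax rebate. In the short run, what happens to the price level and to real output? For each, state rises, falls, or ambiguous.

Price level: rises; output: rises

This is a positive demand shock: AD shifts right.
Moving along the upward-sloping SRAS curve, P rises and Y rises.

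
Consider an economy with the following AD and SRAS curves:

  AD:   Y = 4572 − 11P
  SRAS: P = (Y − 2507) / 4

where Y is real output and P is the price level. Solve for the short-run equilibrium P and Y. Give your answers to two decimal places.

Rearrange SRAS to Y = 2507 + 4P.
Set AD = SRAS: 4572 − 11P = 2507 + 4P, so 2065 = 15P and P = 137.67.
Substituting into AD, Y = 4572 − 11P = 3057.67.

P = 137.67, Y = 3057.67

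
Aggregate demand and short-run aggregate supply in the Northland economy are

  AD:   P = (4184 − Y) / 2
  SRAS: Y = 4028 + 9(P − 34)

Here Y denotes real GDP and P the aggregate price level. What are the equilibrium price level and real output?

P = 42, Y = 4100

Write SRAS as Y = 4028 + 9P − 306 = 3722 + 9P.
Rearrange AD to Y = 4184 − 2P.
Set AD = SRAS: 4184 − 2P = 3722 + 9P, so 462 = 11P and P = 42.
Then Y = 4184 − 2·42 = 4100.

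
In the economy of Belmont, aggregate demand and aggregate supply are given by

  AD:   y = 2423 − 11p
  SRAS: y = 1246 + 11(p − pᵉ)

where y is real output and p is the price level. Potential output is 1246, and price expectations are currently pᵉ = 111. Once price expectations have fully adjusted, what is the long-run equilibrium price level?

Long-run p = 107

Short run: with pᵉ = 111, SRAS is y = 25 + 11p. Setting AD = SRAS gives 2398 = 22p, so p = 109 and y = 2423 − 11·109 = 1224.
Output 1224 is below potential 1246, so over time expected prices fall and SRAS shifts right until y returns to 1246.
Long run: y = 1246 on the AD curve gives 1246 = 2423 − 11p, so p = 107.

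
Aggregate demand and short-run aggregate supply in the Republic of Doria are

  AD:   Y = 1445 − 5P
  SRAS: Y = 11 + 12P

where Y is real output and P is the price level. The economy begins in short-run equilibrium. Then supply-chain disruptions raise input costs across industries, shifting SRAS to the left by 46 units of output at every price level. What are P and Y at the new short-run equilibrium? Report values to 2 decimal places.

This is a negative supply shock: SRAS shifts left.
New SRAS: Y = 12P − 35.
Set AD = SRAS: 1445 − 5P = 12P − 35, so 1480 = 17P and P = 87.06.
Substituting into AD, Y = 1009.71.

P = 87.06, Y = 1009.71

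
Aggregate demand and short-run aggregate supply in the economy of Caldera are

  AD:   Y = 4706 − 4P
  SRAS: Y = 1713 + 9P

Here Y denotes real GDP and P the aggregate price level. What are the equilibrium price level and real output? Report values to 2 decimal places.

Set AD = SRAS: 4706 − 4P = 1713 + 9P, so 2993 = 13P and P = 230.23.
Substituting into AD, Y = 4706 − 4P = 3785.08.

P = 230.23, Y = 3785.08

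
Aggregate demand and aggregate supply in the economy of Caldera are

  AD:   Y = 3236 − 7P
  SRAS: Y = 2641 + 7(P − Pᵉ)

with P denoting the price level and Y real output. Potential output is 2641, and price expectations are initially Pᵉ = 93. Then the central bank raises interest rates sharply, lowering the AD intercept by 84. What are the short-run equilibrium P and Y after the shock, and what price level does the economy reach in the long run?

Short run: P = 83, Y = 2571. Long run: P = 73.

AD shifts left: new AD is Y = 3152 − 7P. With Pᵉ = 93, SRAS is Y = 1990 + 7P.
Short run: 3152 − 7P = 1990 + 7P gives 1162 = 14P, so P = 83 and Y = 3152 − 7·83 = 2571.
Y = 2571 is below potential 2641; expectations adjust and SRAS shifts right until Y = 2641.
Long run: on the new AD curve, 2641 = 3152 − 7P gives P = 73.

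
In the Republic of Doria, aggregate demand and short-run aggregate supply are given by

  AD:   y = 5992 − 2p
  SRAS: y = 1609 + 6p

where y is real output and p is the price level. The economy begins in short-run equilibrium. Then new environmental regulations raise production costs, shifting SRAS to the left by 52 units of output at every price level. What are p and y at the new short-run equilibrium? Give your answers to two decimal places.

p = 554.38, y = 4883.25

This is a negative supply shock: SRAS shifts left.
New SRAS: y = 1557 + 6p.
Set AD = SRAS: 5992 − 2p = 1557 + 6p, so 4435 = 8p and p = 554.38.
Substituting into AD, y = 4883.25.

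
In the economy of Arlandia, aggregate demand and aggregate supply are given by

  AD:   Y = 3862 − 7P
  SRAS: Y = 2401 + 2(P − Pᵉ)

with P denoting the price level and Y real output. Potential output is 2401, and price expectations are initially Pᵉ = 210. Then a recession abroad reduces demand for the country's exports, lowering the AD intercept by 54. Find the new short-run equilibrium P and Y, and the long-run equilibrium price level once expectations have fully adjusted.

Short run: P = 203, Y = 2387. Long run: P = 201.

AD shifts left: new AD is Y = 3808 − 7P. With Pᵉ = 210, SRAS is Y = 1981 + 2P.
Short run: 3808 − 7P = 1981 + 2P gives 1827 = 9P, so P = 203 and Y = 3808 − 7·203 = 2387.
Y = 2387 is below potential 2401; expectations adjust and SRAS shifts right until Y = 2401.
Long run: on the new AD curve, 2401 = 3808 − 7P gives P = 201.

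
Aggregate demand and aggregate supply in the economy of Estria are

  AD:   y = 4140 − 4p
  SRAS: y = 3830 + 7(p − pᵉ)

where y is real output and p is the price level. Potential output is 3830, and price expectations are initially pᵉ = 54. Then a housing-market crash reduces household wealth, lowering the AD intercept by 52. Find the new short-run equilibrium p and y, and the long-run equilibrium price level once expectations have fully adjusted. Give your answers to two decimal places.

AD shifts left: new AD is y = 4088 − 4p. With pᵉ = 54, SRAS is y = 3452 + 7p.
Short run: 4088 − 4p = 3452 + 7p gives 636 = 11p, so p = 57.82 and y = 4088 − 4p = 3856.73.
y = 3856.73 is above potential 3830; expectations adjust and SRAS shifts left until y = 3830.
Long run: on the new AD curve, 3830 = 4088 − 4p gives p = 64.50.

Short run: p = 57.82, y = 3856.73. Long run: p = 64.50.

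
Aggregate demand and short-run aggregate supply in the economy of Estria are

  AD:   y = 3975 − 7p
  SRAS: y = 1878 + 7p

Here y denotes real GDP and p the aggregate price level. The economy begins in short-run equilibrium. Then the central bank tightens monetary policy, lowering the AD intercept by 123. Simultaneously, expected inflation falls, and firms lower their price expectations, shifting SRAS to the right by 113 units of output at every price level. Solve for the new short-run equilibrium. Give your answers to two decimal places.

After both shocks: AD is y = 3852 − 7p and SRAS is y = 1991 + 7p.
Setting them equal: 1861 = 14p, so p = 132.93.
Substituting into AD, y = 2921.50.

p = 132.93, y = 2921.50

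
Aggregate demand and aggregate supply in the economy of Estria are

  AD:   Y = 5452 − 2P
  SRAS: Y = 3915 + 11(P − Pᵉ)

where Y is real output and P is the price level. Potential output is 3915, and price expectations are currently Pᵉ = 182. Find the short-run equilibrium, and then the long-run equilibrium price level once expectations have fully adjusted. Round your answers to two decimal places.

Short run: P = 272.23, Y = 4907.54. Long run: P = 768.50.

Short run: with Pᵉ = 182, SRAS is Y = 1913 + 11P. Setting AD = SRAS gives 3539 = 13P, so P = 272.23 and Y = 5452 − 2P = 4907.54.
Output 4907.54 is above potential 3915, so over time expected prices rise and SRAS shifts left until Y returns to 3915.
Long run: Y = 3915 on the AD curve gives 3915 = 5452 − 2P, so P = 768.50.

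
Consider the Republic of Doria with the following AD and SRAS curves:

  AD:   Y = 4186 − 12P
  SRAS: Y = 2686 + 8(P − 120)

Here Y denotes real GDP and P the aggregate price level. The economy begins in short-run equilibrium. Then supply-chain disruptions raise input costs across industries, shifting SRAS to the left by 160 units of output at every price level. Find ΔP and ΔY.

This is a negative supply shock: SRAS shifts left.
New SRAS: Y = 1566 + 8P.
Set AD = SRAS: 4186 − 12P = 1566 + 8P, so 2620 = 20P and P = 131.
Y = 4186 − 12·131 = 2614.
Initially P = 123, Y = 2710, so ΔP = +8 and ΔY = -96.

ΔP = +8, ΔY = -96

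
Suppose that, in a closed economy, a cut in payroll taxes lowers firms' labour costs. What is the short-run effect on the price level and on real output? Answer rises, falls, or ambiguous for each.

Price level: falls; output: rises

This is a favourable supply shock: SRAS shifts right.
Moving along the downward-sloping AD curve, P falls and Y rises.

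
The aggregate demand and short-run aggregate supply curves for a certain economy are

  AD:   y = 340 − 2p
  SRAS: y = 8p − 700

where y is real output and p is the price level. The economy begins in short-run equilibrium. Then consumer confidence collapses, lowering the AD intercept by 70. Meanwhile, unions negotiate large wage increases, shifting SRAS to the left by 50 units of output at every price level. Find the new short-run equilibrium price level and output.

p = 102, y = 66

After both shocks: AD is y = 270 − 2p and SRAS is y = 8p − 750.
Setting them equal: 1020 = 10p, so p = 102.
y = 270 − 2·102 = 66.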